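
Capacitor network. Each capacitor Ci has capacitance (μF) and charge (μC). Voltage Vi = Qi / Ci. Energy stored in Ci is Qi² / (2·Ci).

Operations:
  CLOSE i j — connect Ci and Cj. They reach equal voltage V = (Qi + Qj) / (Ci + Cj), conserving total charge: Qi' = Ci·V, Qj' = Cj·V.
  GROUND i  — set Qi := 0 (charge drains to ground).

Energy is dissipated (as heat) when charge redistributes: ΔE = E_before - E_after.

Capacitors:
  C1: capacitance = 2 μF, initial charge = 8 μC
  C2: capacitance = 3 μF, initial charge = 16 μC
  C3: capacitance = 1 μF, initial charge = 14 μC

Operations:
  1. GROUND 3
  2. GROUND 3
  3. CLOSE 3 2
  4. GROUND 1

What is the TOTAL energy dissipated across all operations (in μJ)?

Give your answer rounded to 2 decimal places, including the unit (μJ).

Initial: C1(2μF, Q=8μC, V=4.00V), C2(3μF, Q=16μC, V=5.33V), C3(1μF, Q=14μC, V=14.00V)
Op 1: GROUND 3: Q3=0; energy lost=98.000
Op 2: GROUND 3: Q3=0; energy lost=0.000
Op 3: CLOSE 3-2: Q_total=16.00, C_total=4.00, V=4.00; Q3=4.00, Q2=12.00; dissipated=10.667
Op 4: GROUND 1: Q1=0; energy lost=16.000
Total dissipated: 124.667 μJ

Answer: 124.67 μJ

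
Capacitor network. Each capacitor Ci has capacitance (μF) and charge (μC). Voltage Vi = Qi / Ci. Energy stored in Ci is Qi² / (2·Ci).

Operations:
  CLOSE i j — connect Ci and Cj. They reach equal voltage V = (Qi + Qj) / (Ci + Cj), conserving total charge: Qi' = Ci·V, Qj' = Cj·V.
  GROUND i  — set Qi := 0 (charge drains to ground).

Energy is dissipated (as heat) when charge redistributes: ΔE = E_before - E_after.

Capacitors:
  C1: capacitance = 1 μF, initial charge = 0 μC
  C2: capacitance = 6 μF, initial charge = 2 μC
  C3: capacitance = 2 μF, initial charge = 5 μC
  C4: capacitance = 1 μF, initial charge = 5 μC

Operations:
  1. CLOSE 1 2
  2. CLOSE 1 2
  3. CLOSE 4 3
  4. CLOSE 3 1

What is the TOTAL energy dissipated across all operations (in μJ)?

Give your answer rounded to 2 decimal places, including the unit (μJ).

Initial: C1(1μF, Q=0μC, V=0.00V), C2(6μF, Q=2μC, V=0.33V), C3(2μF, Q=5μC, V=2.50V), C4(1μF, Q=5μC, V=5.00V)
Op 1: CLOSE 1-2: Q_total=2.00, C_total=7.00, V=0.29; Q1=0.29, Q2=1.71; dissipated=0.048
Op 2: CLOSE 1-2: Q_total=2.00, C_total=7.00, V=0.29; Q1=0.29, Q2=1.71; dissipated=0.000
Op 3: CLOSE 4-3: Q_total=10.00, C_total=3.00, V=3.33; Q4=3.33, Q3=6.67; dissipated=2.083
Op 4: CLOSE 3-1: Q_total=6.95, C_total=3.00, V=2.32; Q3=4.63, Q1=2.32; dissipated=3.096
Total dissipated: 5.227 μJ

Answer: 5.23 μJ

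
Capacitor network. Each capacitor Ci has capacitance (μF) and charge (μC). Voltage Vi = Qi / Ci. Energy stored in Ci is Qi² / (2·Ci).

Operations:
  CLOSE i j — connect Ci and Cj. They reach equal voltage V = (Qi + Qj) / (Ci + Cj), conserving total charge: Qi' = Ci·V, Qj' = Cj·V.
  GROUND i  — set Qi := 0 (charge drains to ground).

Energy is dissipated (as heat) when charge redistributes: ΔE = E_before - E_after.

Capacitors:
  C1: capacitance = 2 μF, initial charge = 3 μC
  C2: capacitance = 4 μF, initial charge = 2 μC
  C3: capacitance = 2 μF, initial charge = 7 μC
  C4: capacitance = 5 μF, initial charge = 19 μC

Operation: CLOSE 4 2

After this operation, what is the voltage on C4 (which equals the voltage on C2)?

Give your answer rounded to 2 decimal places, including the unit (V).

Answer: 2.33 V

Derivation:
Initial: C1(2μF, Q=3μC, V=1.50V), C2(4μF, Q=2μC, V=0.50V), C3(2μF, Q=7μC, V=3.50V), C4(5μF, Q=19μC, V=3.80V)
Op 1: CLOSE 4-2: Q_total=21.00, C_total=9.00, V=2.33; Q4=11.67, Q2=9.33; dissipated=12.100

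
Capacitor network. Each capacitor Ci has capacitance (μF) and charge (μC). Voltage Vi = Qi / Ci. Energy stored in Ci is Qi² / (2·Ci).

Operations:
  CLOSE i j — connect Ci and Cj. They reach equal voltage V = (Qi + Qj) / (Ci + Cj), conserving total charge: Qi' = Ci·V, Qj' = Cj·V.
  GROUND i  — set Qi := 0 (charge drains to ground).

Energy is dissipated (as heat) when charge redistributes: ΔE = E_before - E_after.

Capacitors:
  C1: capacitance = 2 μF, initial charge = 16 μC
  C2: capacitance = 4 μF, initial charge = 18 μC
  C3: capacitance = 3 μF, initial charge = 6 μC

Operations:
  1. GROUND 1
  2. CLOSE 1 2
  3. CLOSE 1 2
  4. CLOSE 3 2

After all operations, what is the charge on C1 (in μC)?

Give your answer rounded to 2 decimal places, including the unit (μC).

Initial: C1(2μF, Q=16μC, V=8.00V), C2(4μF, Q=18μC, V=4.50V), C3(3μF, Q=6μC, V=2.00V)
Op 1: GROUND 1: Q1=0; energy lost=64.000
Op 2: CLOSE 1-2: Q_total=18.00, C_total=6.00, V=3.00; Q1=6.00, Q2=12.00; dissipated=13.500
Op 3: CLOSE 1-2: Q_total=18.00, C_total=6.00, V=3.00; Q1=6.00, Q2=12.00; dissipated=0.000
Op 4: CLOSE 3-2: Q_total=18.00, C_total=7.00, V=2.57; Q3=7.71, Q2=10.29; dissipated=0.857
Final charges: Q1=6.00, Q2=10.29, Q3=7.71

Answer: 6.00 μC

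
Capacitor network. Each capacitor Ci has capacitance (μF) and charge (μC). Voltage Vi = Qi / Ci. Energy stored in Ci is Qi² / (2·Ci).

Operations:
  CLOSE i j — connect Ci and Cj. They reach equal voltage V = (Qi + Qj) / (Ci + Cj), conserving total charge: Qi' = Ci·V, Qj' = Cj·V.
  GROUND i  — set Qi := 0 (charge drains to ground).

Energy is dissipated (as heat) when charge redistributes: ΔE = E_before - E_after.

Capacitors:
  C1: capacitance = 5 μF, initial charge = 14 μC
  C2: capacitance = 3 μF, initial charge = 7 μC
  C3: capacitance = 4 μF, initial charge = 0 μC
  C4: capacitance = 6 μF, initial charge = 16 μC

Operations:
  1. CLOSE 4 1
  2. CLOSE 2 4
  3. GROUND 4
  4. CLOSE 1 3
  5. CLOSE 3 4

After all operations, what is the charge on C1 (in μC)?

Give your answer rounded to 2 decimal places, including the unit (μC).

Initial: C1(5μF, Q=14μC, V=2.80V), C2(3μF, Q=7μC, V=2.33V), C3(4μF, Q=0μC, V=0.00V), C4(6μF, Q=16μC, V=2.67V)
Op 1: CLOSE 4-1: Q_total=30.00, C_total=11.00, V=2.73; Q4=16.36, Q1=13.64; dissipated=0.024
Op 2: CLOSE 2-4: Q_total=23.36, C_total=9.00, V=2.60; Q2=7.79, Q4=15.58; dissipated=0.155
Op 3: GROUND 4: Q4=0; energy lost=20.217
Op 4: CLOSE 1-3: Q_total=13.64, C_total=9.00, V=1.52; Q1=7.58, Q3=6.06; dissipated=8.264
Op 5: CLOSE 3-4: Q_total=6.06, C_total=10.00, V=0.61; Q3=2.42, Q4=3.64; dissipated=2.755
Final charges: Q1=7.58, Q2=7.79, Q3=2.42, Q4=3.64

Answer: 7.58 μC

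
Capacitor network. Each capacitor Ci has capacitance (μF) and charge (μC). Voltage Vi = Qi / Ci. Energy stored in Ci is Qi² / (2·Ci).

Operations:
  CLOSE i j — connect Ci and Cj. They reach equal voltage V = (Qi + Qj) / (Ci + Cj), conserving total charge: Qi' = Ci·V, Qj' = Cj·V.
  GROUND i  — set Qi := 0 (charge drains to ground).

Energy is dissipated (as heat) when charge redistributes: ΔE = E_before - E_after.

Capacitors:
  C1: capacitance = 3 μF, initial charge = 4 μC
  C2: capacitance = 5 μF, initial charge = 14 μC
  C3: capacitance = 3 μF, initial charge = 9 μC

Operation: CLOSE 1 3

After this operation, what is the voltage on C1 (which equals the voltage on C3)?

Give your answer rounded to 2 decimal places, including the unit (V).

Answer: 2.17 V

Derivation:
Initial: C1(3μF, Q=4μC, V=1.33V), C2(5μF, Q=14μC, V=2.80V), C3(3μF, Q=9μC, V=3.00V)
Op 1: CLOSE 1-3: Q_total=13.00, C_total=6.00, V=2.17; Q1=6.50, Q3=6.50; dissipated=2.083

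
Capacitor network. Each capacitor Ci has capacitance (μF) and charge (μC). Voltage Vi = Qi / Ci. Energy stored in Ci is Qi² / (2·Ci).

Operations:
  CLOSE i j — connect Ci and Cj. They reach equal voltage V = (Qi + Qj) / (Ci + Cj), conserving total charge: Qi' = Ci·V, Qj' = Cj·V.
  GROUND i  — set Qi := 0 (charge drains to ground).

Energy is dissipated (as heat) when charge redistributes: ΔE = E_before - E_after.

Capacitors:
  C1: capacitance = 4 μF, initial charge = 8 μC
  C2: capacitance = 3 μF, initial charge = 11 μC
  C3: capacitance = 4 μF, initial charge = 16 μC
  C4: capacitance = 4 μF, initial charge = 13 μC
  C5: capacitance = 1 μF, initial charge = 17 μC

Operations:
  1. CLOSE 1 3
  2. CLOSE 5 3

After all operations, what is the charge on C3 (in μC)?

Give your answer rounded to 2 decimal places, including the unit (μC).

Initial: C1(4μF, Q=8μC, V=2.00V), C2(3μF, Q=11μC, V=3.67V), C3(4μF, Q=16μC, V=4.00V), C4(4μF, Q=13μC, V=3.25V), C5(1μF, Q=17μC, V=17.00V)
Op 1: CLOSE 1-3: Q_total=24.00, C_total=8.00, V=3.00; Q1=12.00, Q3=12.00; dissipated=4.000
Op 2: CLOSE 5-3: Q_total=29.00, C_total=5.00, V=5.80; Q5=5.80, Q3=23.20; dissipated=78.400
Final charges: Q1=12.00, Q2=11.00, Q3=23.20, Q4=13.00, Q5=5.80

Answer: 23.20 μC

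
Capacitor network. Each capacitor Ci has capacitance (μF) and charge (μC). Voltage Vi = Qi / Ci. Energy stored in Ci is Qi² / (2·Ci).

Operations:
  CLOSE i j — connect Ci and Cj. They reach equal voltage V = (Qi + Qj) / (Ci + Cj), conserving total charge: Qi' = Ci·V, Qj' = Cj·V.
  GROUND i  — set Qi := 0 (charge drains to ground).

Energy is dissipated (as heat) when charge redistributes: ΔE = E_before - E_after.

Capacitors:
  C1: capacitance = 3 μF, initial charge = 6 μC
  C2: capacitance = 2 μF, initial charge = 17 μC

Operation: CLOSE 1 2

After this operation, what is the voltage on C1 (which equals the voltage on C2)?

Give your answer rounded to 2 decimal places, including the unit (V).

Initial: C1(3μF, Q=6μC, V=2.00V), C2(2μF, Q=17μC, V=8.50V)
Op 1: CLOSE 1-2: Q_total=23.00, C_total=5.00, V=4.60; Q1=13.80, Q2=9.20; dissipated=25.350

Answer: 4.60 V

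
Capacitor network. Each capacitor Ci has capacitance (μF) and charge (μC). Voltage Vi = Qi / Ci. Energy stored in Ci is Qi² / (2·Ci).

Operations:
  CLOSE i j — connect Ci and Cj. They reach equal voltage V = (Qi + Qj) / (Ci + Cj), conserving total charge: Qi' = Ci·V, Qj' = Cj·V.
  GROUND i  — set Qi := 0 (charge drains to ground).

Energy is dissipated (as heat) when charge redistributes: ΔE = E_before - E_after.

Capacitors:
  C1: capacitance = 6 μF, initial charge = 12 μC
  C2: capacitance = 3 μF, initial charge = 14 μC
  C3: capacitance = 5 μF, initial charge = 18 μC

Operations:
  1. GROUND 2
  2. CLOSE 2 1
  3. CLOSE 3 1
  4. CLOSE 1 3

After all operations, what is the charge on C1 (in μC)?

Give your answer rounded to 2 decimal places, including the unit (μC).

Initial: C1(6μF, Q=12μC, V=2.00V), C2(3μF, Q=14μC, V=4.67V), C3(5μF, Q=18μC, V=3.60V)
Op 1: GROUND 2: Q2=0; energy lost=32.667
Op 2: CLOSE 2-1: Q_total=12.00, C_total=9.00, V=1.33; Q2=4.00, Q1=8.00; dissipated=4.000
Op 3: CLOSE 3-1: Q_total=26.00, C_total=11.00, V=2.36; Q3=11.82, Q1=14.18; dissipated=7.006
Op 4: CLOSE 1-3: Q_total=26.00, C_total=11.00, V=2.36; Q1=14.18, Q3=11.82; dissipated=0.000
Final charges: Q1=14.18, Q2=4.00, Q3=11.82

Answer: 14.18 μC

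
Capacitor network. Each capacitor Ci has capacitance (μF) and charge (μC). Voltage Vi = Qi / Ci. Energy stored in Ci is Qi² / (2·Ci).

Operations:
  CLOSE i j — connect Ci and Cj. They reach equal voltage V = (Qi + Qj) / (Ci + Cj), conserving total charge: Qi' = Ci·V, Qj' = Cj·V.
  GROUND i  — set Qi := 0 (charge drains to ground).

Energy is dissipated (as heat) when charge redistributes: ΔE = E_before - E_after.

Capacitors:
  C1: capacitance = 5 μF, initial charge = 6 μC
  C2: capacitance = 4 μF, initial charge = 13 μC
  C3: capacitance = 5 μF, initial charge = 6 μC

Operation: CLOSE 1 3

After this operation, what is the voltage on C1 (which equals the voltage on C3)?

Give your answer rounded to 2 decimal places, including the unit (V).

Answer: 1.20 V

Derivation:
Initial: C1(5μF, Q=6μC, V=1.20V), C2(4μF, Q=13μC, V=3.25V), C3(5μF, Q=6μC, V=1.20V)
Op 1: CLOSE 1-3: Q_total=12.00, C_total=10.00, V=1.20; Q1=6.00, Q3=6.00; dissipated=0.000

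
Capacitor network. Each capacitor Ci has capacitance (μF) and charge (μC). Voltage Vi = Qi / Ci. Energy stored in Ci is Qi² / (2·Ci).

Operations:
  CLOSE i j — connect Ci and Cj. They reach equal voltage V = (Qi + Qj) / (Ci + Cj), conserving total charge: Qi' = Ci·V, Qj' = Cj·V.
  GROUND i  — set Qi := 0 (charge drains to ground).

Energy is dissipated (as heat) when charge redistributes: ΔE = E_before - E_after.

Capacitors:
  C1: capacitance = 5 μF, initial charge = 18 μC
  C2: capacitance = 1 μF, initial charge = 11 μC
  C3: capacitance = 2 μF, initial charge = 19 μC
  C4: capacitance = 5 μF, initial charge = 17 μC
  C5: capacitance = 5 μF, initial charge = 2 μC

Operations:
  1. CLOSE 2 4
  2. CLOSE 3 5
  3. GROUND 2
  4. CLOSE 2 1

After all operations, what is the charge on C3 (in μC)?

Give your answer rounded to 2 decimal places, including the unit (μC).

Initial: C1(5μF, Q=18μC, V=3.60V), C2(1μF, Q=11μC, V=11.00V), C3(2μF, Q=19μC, V=9.50V), C4(5μF, Q=17μC, V=3.40V), C5(5μF, Q=2μC, V=0.40V)
Op 1: CLOSE 2-4: Q_total=28.00, C_total=6.00, V=4.67; Q2=4.67, Q4=23.33; dissipated=24.067
Op 2: CLOSE 3-5: Q_total=21.00, C_total=7.00, V=3.00; Q3=6.00, Q5=15.00; dissipated=59.150
Op 3: GROUND 2: Q2=0; energy lost=10.889
Op 4: CLOSE 2-1: Q_total=18.00, C_total=6.00, V=3.00; Q2=3.00, Q1=15.00; dissipated=5.400
Final charges: Q1=15.00, Q2=3.00, Q3=6.00, Q4=23.33, Q5=15.00

Answer: 6.00 μC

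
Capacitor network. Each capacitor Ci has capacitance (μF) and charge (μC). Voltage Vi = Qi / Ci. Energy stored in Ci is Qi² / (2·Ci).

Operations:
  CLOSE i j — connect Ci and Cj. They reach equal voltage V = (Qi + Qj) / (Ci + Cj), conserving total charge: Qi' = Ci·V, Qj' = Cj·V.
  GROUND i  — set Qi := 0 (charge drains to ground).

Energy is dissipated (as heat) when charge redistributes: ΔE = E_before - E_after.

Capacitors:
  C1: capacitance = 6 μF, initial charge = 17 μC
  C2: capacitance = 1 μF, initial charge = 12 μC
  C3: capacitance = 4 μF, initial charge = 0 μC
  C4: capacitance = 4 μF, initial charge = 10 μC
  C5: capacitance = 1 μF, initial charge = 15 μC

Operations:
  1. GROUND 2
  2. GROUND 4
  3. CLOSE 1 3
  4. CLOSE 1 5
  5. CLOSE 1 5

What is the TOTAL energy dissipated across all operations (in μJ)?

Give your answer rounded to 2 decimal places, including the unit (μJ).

Answer: 169.94 μJ

Derivation:
Initial: C1(6μF, Q=17μC, V=2.83V), C2(1μF, Q=12μC, V=12.00V), C3(4μF, Q=0μC, V=0.00V), C4(4μF, Q=10μC, V=2.50V), C5(1μF, Q=15μC, V=15.00V)
Op 1: GROUND 2: Q2=0; energy lost=72.000
Op 2: GROUND 4: Q4=0; energy lost=12.500
Op 3: CLOSE 1-3: Q_total=17.00, C_total=10.00, V=1.70; Q1=10.20, Q3=6.80; dissipated=9.633
Op 4: CLOSE 1-5: Q_total=25.20, C_total=7.00, V=3.60; Q1=21.60, Q5=3.60; dissipated=75.810
Op 5: CLOSE 1-5: Q_total=25.20, C_total=7.00, V=3.60; Q1=21.60, Q5=3.60; dissipated=0.000
Total dissipated: 169.943 μJ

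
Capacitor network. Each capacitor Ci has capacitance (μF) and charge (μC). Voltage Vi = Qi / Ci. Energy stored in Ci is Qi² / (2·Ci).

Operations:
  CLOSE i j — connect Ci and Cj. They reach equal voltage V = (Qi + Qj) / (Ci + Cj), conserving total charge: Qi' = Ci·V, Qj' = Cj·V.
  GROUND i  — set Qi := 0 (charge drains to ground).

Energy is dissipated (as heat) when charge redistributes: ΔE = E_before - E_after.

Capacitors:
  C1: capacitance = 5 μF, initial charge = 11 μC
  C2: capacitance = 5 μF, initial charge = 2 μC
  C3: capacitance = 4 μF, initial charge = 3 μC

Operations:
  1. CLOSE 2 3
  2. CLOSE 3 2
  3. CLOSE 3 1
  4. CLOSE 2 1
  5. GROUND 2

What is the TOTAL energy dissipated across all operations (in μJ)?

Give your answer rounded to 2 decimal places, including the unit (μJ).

Initial: C1(5μF, Q=11μC, V=2.20V), C2(5μF, Q=2μC, V=0.40V), C3(4μF, Q=3μC, V=0.75V)
Op 1: CLOSE 2-3: Q_total=5.00, C_total=9.00, V=0.56; Q2=2.78, Q3=2.22; dissipated=0.136
Op 2: CLOSE 3-2: Q_total=5.00, C_total=9.00, V=0.56; Q3=2.22, Q2=2.78; dissipated=0.000
Op 3: CLOSE 3-1: Q_total=13.22, C_total=9.00, V=1.47; Q3=5.88, Q1=7.35; dissipated=3.005
Op 4: CLOSE 2-1: Q_total=10.12, C_total=10.00, V=1.01; Q2=5.06, Q1=5.06; dissipated=1.043
Op 5: GROUND 2: Q2=0; energy lost=2.562
Total dissipated: 6.746 μJ

Answer: 6.75 μJ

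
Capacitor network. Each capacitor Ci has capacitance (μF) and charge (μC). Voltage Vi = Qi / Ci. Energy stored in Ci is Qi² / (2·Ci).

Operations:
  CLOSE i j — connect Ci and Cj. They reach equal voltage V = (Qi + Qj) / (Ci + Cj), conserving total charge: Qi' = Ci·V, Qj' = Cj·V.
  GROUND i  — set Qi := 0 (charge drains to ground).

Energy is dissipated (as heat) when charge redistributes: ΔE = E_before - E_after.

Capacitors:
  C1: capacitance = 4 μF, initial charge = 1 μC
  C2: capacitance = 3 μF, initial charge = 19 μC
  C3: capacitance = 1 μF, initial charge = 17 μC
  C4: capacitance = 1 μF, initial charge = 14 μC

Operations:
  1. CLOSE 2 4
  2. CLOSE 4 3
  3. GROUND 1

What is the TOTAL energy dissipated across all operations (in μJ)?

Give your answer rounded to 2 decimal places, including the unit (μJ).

Answer: 41.31 μJ

Derivation:
Initial: C1(4μF, Q=1μC, V=0.25V), C2(3μF, Q=19μC, V=6.33V), C3(1μF, Q=17μC, V=17.00V), C4(1μF, Q=14μC, V=14.00V)
Op 1: CLOSE 2-4: Q_total=33.00, C_total=4.00, V=8.25; Q2=24.75, Q4=8.25; dissipated=22.042
Op 2: CLOSE 4-3: Q_total=25.25, C_total=2.00, V=12.62; Q4=12.62, Q3=12.62; dissipated=19.141
Op 3: GROUND 1: Q1=0; energy lost=0.125
Total dissipated: 41.307 μJ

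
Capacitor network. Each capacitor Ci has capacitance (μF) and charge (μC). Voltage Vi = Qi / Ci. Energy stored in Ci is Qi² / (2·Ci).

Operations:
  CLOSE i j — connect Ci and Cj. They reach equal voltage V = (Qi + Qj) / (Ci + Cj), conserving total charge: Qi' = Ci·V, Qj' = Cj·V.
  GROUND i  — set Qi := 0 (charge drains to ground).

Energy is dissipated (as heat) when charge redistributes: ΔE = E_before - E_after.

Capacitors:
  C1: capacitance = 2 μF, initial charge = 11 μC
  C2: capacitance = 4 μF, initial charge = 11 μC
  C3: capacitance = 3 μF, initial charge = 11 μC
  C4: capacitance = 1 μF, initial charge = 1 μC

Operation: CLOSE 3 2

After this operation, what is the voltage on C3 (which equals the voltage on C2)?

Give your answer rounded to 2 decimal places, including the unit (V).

Initial: C1(2μF, Q=11μC, V=5.50V), C2(4μF, Q=11μC, V=2.75V), C3(3μF, Q=11μC, V=3.67V), C4(1μF, Q=1μC, V=1.00V)
Op 1: CLOSE 3-2: Q_total=22.00, C_total=7.00, V=3.14; Q3=9.43, Q2=12.57; dissipated=0.720

Answer: 3.14 V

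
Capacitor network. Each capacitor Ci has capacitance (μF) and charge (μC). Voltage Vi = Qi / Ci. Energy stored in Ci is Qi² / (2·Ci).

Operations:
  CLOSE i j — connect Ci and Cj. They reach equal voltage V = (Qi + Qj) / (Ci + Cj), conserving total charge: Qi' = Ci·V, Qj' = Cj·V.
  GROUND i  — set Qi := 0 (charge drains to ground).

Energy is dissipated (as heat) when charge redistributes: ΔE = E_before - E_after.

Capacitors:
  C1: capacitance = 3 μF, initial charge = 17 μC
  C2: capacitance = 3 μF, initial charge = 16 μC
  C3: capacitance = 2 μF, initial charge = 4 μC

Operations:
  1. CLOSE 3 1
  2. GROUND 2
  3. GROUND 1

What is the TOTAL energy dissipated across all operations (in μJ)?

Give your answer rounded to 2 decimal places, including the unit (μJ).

Answer: 77.19 μJ

Derivation:
Initial: C1(3μF, Q=17μC, V=5.67V), C2(3μF, Q=16μC, V=5.33V), C3(2μF, Q=4μC, V=2.00V)
Op 1: CLOSE 3-1: Q_total=21.00, C_total=5.00, V=4.20; Q3=8.40, Q1=12.60; dissipated=8.067
Op 2: GROUND 2: Q2=0; energy lost=42.667
Op 3: GROUND 1: Q1=0; energy lost=26.460
Total dissipated: 77.193 μJ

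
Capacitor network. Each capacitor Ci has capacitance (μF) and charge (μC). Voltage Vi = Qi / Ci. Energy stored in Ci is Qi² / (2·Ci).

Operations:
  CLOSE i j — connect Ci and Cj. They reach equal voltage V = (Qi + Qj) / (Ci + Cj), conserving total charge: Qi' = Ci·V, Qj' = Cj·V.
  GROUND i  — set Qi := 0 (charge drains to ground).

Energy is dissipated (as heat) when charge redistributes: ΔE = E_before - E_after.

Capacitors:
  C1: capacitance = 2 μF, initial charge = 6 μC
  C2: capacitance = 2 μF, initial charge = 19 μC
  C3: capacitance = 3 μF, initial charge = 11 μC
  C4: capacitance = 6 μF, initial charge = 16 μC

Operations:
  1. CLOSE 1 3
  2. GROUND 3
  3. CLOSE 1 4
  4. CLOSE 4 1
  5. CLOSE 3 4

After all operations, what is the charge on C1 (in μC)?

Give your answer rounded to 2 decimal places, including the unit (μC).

Initial: C1(2μF, Q=6μC, V=3.00V), C2(2μF, Q=19μC, V=9.50V), C3(3μF, Q=11μC, V=3.67V), C4(6μF, Q=16μC, V=2.67V)
Op 1: CLOSE 1-3: Q_total=17.00, C_total=5.00, V=3.40; Q1=6.80, Q3=10.20; dissipated=0.267
Op 2: GROUND 3: Q3=0; energy lost=17.340
Op 3: CLOSE 1-4: Q_total=22.80, C_total=8.00, V=2.85; Q1=5.70, Q4=17.10; dissipated=0.403
Op 4: CLOSE 4-1: Q_total=22.80, C_total=8.00, V=2.85; Q4=17.10, Q1=5.70; dissipated=0.000
Op 5: CLOSE 3-4: Q_total=17.10, C_total=9.00, V=1.90; Q3=5.70, Q4=11.40; dissipated=8.123
Final charges: Q1=5.70, Q2=19.00, Q3=5.70, Q4=11.40

Answer: 5.70 μC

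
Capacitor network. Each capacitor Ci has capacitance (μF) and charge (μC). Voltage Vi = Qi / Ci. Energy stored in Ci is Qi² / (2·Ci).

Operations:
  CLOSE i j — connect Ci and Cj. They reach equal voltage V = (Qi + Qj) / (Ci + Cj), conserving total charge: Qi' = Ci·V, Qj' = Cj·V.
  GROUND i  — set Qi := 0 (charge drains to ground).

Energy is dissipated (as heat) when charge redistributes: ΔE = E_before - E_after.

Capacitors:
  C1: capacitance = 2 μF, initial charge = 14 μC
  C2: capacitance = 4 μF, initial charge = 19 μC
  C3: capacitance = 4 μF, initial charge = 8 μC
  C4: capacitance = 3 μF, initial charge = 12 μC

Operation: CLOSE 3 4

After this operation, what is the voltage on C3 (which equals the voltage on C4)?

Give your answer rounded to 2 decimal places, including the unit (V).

Initial: C1(2μF, Q=14μC, V=7.00V), C2(4μF, Q=19μC, V=4.75V), C3(4μF, Q=8μC, V=2.00V), C4(3μF, Q=12μC, V=4.00V)
Op 1: CLOSE 3-4: Q_total=20.00, C_total=7.00, V=2.86; Q3=11.43, Q4=8.57; dissipated=3.429

Answer: 2.86 V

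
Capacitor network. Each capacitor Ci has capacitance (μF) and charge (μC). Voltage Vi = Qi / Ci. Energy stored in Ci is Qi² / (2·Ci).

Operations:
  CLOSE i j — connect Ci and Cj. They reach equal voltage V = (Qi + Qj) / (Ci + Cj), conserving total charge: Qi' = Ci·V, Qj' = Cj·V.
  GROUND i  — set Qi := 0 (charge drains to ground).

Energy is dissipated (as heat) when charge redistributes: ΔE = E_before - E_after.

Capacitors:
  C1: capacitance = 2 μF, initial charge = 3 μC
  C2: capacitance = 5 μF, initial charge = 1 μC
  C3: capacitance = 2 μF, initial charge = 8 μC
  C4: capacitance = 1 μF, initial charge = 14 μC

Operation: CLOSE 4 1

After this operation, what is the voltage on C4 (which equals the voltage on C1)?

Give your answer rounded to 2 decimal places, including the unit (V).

Answer: 5.67 V

Derivation:
Initial: C1(2μF, Q=3μC, V=1.50V), C2(5μF, Q=1μC, V=0.20V), C3(2μF, Q=8μC, V=4.00V), C4(1μF, Q=14μC, V=14.00V)
Op 1: CLOSE 4-1: Q_total=17.00, C_total=3.00, V=5.67; Q4=5.67, Q1=11.33; dissipated=52.083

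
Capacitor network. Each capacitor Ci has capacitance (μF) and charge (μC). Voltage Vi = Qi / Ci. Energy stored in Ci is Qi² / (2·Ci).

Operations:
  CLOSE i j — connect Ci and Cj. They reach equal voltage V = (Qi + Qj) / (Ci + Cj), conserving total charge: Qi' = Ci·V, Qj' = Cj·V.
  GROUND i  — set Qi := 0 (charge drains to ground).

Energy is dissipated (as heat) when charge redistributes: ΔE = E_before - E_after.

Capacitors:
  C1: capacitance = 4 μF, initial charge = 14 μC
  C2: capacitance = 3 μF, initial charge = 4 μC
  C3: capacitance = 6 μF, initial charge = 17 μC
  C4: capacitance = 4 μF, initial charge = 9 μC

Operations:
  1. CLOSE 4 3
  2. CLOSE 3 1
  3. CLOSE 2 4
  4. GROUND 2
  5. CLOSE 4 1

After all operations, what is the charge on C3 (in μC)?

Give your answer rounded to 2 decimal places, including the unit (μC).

Initial: C1(4μF, Q=14μC, V=3.50V), C2(3μF, Q=4μC, V=1.33V), C3(6μF, Q=17μC, V=2.83V), C4(4μF, Q=9μC, V=2.25V)
Op 1: CLOSE 4-3: Q_total=26.00, C_total=10.00, V=2.60; Q4=10.40, Q3=15.60; dissipated=0.408
Op 2: CLOSE 3-1: Q_total=29.60, C_total=10.00, V=2.96; Q3=17.76, Q1=11.84; dissipated=0.972
Op 3: CLOSE 2-4: Q_total=14.40, C_total=7.00, V=2.06; Q2=6.17, Q4=8.23; dissipated=1.375
Op 4: GROUND 2: Q2=0; energy lost=6.348
Op 5: CLOSE 4-1: Q_total=20.07, C_total=8.00, V=2.51; Q4=10.03, Q1=10.03; dissipated=0.815
Final charges: Q1=10.03, Q2=0.00, Q3=17.76, Q4=10.03

Answer: 17.76 μC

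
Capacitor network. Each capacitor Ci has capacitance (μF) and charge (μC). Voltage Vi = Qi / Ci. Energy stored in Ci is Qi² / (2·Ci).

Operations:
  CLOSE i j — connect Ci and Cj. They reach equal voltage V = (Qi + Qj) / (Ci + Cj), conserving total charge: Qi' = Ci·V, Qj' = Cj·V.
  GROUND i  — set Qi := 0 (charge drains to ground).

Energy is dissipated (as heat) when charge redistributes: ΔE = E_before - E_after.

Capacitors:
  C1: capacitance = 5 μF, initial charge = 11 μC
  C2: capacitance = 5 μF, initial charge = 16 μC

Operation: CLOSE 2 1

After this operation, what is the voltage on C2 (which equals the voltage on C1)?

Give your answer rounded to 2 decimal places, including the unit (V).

Initial: C1(5μF, Q=11μC, V=2.20V), C2(5μF, Q=16μC, V=3.20V)
Op 1: CLOSE 2-1: Q_total=27.00, C_total=10.00, V=2.70; Q2=13.50, Q1=13.50; dissipated=1.250

Answer: 2.70 V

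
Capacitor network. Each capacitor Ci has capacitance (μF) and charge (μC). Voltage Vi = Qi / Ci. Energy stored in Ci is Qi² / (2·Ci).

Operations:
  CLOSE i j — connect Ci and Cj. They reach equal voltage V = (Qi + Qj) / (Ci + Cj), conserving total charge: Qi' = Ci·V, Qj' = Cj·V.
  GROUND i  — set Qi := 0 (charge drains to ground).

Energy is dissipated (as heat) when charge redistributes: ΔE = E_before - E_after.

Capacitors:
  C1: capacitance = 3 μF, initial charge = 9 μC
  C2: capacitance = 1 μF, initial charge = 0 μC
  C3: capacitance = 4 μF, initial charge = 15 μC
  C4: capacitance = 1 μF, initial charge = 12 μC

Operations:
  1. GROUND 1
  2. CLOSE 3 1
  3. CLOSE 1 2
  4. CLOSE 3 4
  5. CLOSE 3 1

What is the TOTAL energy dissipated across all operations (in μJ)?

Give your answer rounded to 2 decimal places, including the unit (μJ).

Initial: C1(3μF, Q=9μC, V=3.00V), C2(1μF, Q=0μC, V=0.00V), C3(4μF, Q=15μC, V=3.75V), C4(1μF, Q=12μC, V=12.00V)
Op 1: GROUND 1: Q1=0; energy lost=13.500
Op 2: CLOSE 3-1: Q_total=15.00, C_total=7.00, V=2.14; Q3=8.57, Q1=6.43; dissipated=12.054
Op 3: CLOSE 1-2: Q_total=6.43, C_total=4.00, V=1.61; Q1=4.82, Q2=1.61; dissipated=1.722
Op 4: CLOSE 3-4: Q_total=20.57, C_total=5.00, V=4.11; Q3=16.46, Q4=4.11; dissipated=38.865
Op 5: CLOSE 3-1: Q_total=21.28, C_total=7.00, V=3.04; Q3=12.16, Q1=9.12; dissipated=5.388
Total dissipated: 71.529 μJ

Answer: 71.53 μJ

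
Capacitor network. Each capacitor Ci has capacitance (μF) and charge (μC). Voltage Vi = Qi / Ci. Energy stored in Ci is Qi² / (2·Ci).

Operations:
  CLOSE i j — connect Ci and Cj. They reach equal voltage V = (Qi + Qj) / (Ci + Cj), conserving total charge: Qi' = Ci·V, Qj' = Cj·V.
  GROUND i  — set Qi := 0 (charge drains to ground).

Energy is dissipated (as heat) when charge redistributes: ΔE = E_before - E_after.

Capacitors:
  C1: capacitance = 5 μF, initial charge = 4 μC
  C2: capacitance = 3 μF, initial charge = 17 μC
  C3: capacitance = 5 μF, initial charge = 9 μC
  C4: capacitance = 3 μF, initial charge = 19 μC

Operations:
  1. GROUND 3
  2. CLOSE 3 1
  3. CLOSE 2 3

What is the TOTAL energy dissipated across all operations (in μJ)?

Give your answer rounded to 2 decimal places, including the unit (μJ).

Answer: 34.90 μJ

Derivation:
Initial: C1(5μF, Q=4μC, V=0.80V), C2(3μF, Q=17μC, V=5.67V), C3(5μF, Q=9μC, V=1.80V), C4(3μF, Q=19μC, V=6.33V)
Op 1: GROUND 3: Q3=0; energy lost=8.100
Op 2: CLOSE 3-1: Q_total=4.00, C_total=10.00, V=0.40; Q3=2.00, Q1=2.00; dissipated=0.800
Op 3: CLOSE 2-3: Q_total=19.00, C_total=8.00, V=2.38; Q2=7.12, Q3=11.88; dissipated=26.004
Total dissipated: 34.904 μJ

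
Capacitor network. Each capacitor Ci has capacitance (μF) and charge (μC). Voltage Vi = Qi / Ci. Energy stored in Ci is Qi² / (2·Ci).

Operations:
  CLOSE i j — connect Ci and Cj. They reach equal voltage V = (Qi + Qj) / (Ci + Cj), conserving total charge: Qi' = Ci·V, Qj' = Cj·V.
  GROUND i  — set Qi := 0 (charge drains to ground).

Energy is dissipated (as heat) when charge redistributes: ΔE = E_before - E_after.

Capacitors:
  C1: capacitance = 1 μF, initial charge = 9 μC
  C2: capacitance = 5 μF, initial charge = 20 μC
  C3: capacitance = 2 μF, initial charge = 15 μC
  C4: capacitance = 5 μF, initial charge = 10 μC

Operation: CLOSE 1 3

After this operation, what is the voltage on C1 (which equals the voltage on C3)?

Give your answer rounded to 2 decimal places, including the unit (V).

Initial: C1(1μF, Q=9μC, V=9.00V), C2(5μF, Q=20μC, V=4.00V), C3(2μF, Q=15μC, V=7.50V), C4(5μF, Q=10μC, V=2.00V)
Op 1: CLOSE 1-3: Q_total=24.00, C_total=3.00, V=8.00; Q1=8.00, Q3=16.00; dissipated=0.750

Answer: 8.00 V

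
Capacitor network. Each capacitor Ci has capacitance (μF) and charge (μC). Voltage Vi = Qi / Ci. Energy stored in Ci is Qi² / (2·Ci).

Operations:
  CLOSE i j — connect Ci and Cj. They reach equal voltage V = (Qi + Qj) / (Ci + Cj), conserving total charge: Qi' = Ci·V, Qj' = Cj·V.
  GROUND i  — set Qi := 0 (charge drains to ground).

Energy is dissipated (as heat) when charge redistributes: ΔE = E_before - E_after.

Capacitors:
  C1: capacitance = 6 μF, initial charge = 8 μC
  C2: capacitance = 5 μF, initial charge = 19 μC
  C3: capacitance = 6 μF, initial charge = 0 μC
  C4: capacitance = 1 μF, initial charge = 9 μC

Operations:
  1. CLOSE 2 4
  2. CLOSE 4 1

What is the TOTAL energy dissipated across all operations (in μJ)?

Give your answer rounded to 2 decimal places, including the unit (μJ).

Answer: 16.03 μJ

Derivation:
Initial: C1(6μF, Q=8μC, V=1.33V), C2(5μF, Q=19μC, V=3.80V), C3(6μF, Q=0μC, V=0.00V), C4(1μF, Q=9μC, V=9.00V)
Op 1: CLOSE 2-4: Q_total=28.00, C_total=6.00, V=4.67; Q2=23.33, Q4=4.67; dissipated=11.267
Op 2: CLOSE 4-1: Q_total=12.67, C_total=7.00, V=1.81; Q4=1.81, Q1=10.86; dissipated=4.762
Total dissipated: 16.029 μJ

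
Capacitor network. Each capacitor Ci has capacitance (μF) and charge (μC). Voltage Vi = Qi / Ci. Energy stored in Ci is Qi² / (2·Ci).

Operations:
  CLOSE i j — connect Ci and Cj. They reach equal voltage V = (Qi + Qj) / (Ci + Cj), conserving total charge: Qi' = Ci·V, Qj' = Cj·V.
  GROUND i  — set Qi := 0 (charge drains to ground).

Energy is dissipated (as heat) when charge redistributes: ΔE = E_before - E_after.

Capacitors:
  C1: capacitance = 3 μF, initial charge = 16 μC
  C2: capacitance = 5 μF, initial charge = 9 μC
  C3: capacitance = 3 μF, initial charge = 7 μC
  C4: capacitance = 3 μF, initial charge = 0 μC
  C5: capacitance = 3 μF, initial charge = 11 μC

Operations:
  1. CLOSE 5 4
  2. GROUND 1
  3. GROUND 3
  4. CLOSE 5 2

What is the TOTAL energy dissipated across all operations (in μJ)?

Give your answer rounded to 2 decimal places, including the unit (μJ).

Initial: C1(3μF, Q=16μC, V=5.33V), C2(5μF, Q=9μC, V=1.80V), C3(3μF, Q=7μC, V=2.33V), C4(3μF, Q=0μC, V=0.00V), C5(3μF, Q=11μC, V=3.67V)
Op 1: CLOSE 5-4: Q_total=11.00, C_total=6.00, V=1.83; Q5=5.50, Q4=5.50; dissipated=10.083
Op 2: GROUND 1: Q1=0; energy lost=42.667
Op 3: GROUND 3: Q3=0; energy lost=8.167
Op 4: CLOSE 5-2: Q_total=14.50, C_total=8.00, V=1.81; Q5=5.44, Q2=9.06; dissipated=0.001
Total dissipated: 60.918 μJ

Answer: 60.92 μJ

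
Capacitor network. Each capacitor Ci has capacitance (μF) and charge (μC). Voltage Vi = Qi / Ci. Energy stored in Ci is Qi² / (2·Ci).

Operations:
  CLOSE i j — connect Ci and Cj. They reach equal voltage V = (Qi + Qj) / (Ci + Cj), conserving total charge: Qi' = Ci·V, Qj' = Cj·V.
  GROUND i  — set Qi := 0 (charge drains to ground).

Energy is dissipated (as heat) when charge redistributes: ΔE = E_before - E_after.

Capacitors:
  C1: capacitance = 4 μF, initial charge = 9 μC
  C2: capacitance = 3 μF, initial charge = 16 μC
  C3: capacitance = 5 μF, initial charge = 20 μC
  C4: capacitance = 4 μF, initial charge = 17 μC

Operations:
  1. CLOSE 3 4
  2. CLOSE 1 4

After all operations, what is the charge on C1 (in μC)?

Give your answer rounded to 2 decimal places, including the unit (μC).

Answer: 12.72 μC

Derivation:
Initial: C1(4μF, Q=9μC, V=2.25V), C2(3μF, Q=16μC, V=5.33V), C3(5μF, Q=20μC, V=4.00V), C4(4μF, Q=17μC, V=4.25V)
Op 1: CLOSE 3-4: Q_total=37.00, C_total=9.00, V=4.11; Q3=20.56, Q4=16.44; dissipated=0.069
Op 2: CLOSE 1-4: Q_total=25.44, C_total=8.00, V=3.18; Q1=12.72, Q4=12.72; dissipated=3.464
Final charges: Q1=12.72, Q2=16.00, Q3=20.56, Q4=12.72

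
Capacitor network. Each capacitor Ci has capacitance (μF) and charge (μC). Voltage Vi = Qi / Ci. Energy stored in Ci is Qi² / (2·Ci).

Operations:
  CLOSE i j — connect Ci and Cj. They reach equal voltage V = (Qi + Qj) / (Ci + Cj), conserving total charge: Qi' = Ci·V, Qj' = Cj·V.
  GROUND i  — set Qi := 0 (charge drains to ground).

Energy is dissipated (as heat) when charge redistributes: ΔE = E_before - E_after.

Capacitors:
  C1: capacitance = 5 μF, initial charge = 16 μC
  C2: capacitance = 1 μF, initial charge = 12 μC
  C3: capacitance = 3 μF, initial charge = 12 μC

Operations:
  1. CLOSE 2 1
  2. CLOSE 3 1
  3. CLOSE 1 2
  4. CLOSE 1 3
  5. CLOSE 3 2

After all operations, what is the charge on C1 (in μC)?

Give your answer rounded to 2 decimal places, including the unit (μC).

Answer: 22.21 μC

Derivation:
Initial: C1(5μF, Q=16μC, V=3.20V), C2(1μF, Q=12μC, V=12.00V), C3(3μF, Q=12μC, V=4.00V)
Op 1: CLOSE 2-1: Q_total=28.00, C_total=6.00, V=4.67; Q2=4.67, Q1=23.33; dissipated=32.267
Op 2: CLOSE 3-1: Q_total=35.33, C_total=8.00, V=4.42; Q3=13.25, Q1=22.08; dissipated=0.417
Op 3: CLOSE 1-2: Q_total=26.75, C_total=6.00, V=4.46; Q1=22.29, Q2=4.46; dissipated=0.026
Op 4: CLOSE 1-3: Q_total=35.54, C_total=8.00, V=4.44; Q1=22.21, Q3=13.33; dissipated=0.002
Op 5: CLOSE 3-2: Q_total=17.79, C_total=4.00, V=4.45; Q3=13.34, Q2=4.45; dissipated=0.000
Final charges: Q1=22.21, Q2=4.45, Q3=13.34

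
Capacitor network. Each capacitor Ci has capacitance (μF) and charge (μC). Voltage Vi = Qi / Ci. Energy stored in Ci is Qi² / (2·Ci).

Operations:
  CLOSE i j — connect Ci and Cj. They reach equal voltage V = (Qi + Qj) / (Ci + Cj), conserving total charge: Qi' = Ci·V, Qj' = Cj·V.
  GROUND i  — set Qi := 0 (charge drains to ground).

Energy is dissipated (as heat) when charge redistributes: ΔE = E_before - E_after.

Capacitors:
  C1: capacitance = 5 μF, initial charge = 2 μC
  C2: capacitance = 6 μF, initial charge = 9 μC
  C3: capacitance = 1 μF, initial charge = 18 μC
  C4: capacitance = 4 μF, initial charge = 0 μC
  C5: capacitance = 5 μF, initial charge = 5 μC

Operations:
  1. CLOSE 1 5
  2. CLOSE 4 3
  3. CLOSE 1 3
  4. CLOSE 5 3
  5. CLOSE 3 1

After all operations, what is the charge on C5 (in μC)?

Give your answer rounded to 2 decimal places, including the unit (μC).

Initial: C1(5μF, Q=2μC, V=0.40V), C2(6μF, Q=9μC, V=1.50V), C3(1μF, Q=18μC, V=18.00V), C4(4μF, Q=0μC, V=0.00V), C5(5μF, Q=5μC, V=1.00V)
Op 1: CLOSE 1-5: Q_total=7.00, C_total=10.00, V=0.70; Q1=3.50, Q5=3.50; dissipated=0.450
Op 2: CLOSE 4-3: Q_total=18.00, C_total=5.00, V=3.60; Q4=14.40, Q3=3.60; dissipated=129.600
Op 3: CLOSE 1-3: Q_total=7.10, C_total=6.00, V=1.18; Q1=5.92, Q3=1.18; dissipated=3.504
Op 4: CLOSE 5-3: Q_total=4.68, C_total=6.00, V=0.78; Q5=3.90, Q3=0.78; dissipated=0.097
Op 5: CLOSE 3-1: Q_total=6.70, C_total=6.00, V=1.12; Q3=1.12, Q1=5.58; dissipated=0.068
Final charges: Q1=5.58, Q2=9.00, Q3=1.12, Q4=14.40, Q5=3.90

Answer: 3.90 μC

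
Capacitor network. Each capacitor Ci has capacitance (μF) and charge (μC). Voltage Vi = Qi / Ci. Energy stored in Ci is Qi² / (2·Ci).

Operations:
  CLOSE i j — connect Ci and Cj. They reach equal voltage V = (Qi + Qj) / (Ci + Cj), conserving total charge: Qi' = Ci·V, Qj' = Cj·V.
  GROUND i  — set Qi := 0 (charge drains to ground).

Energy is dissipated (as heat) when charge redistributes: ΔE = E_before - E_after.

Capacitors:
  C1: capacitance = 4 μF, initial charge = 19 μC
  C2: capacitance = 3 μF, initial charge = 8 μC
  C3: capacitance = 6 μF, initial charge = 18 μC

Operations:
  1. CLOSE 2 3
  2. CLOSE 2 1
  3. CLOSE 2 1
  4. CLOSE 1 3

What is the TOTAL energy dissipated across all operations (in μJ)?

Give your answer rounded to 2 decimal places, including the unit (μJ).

Initial: C1(4μF, Q=19μC, V=4.75V), C2(3μF, Q=8μC, V=2.67V), C3(6μF, Q=18μC, V=3.00V)
Op 1: CLOSE 2-3: Q_total=26.00, C_total=9.00, V=2.89; Q2=8.67, Q3=17.33; dissipated=0.111
Op 2: CLOSE 2-1: Q_total=27.67, C_total=7.00, V=3.95; Q2=11.86, Q1=15.81; dissipated=2.969
Op 3: CLOSE 2-1: Q_total=27.67, C_total=7.00, V=3.95; Q2=11.86, Q1=15.81; dissipated=0.000
Op 4: CLOSE 1-3: Q_total=33.14, C_total=10.00, V=3.31; Q1=13.26, Q3=19.89; dissipated=1.357
Total dissipated: 4.437 μJ

Answer: 4.44 μJ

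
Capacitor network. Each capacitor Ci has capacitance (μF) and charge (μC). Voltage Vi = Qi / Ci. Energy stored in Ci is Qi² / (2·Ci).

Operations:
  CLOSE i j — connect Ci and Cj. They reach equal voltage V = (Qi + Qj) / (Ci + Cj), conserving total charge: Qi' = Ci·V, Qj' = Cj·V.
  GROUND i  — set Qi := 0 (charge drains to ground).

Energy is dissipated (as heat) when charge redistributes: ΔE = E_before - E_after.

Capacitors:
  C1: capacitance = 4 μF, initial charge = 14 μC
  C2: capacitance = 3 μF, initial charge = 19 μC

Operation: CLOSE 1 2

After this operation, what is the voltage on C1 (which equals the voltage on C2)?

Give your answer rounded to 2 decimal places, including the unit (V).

Initial: C1(4μF, Q=14μC, V=3.50V), C2(3μF, Q=19μC, V=6.33V)
Op 1: CLOSE 1-2: Q_total=33.00, C_total=7.00, V=4.71; Q1=18.86, Q2=14.14; dissipated=6.881

Answer: 4.71 V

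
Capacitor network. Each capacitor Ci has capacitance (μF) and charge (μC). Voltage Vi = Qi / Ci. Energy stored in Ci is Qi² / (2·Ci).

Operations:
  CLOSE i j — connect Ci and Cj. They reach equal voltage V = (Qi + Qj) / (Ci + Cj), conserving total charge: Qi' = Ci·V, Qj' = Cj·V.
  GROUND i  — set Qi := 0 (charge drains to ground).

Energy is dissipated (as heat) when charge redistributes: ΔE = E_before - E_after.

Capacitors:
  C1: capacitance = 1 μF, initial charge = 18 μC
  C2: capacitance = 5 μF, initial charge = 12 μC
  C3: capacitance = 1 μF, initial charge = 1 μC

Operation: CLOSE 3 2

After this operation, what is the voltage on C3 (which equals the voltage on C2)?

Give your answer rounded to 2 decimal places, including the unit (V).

Answer: 2.17 V

Derivation:
Initial: C1(1μF, Q=18μC, V=18.00V), C2(5μF, Q=12μC, V=2.40V), C3(1μF, Q=1μC, V=1.00V)
Op 1: CLOSE 3-2: Q_total=13.00, C_total=6.00, V=2.17; Q3=2.17, Q2=10.83; dissipated=0.817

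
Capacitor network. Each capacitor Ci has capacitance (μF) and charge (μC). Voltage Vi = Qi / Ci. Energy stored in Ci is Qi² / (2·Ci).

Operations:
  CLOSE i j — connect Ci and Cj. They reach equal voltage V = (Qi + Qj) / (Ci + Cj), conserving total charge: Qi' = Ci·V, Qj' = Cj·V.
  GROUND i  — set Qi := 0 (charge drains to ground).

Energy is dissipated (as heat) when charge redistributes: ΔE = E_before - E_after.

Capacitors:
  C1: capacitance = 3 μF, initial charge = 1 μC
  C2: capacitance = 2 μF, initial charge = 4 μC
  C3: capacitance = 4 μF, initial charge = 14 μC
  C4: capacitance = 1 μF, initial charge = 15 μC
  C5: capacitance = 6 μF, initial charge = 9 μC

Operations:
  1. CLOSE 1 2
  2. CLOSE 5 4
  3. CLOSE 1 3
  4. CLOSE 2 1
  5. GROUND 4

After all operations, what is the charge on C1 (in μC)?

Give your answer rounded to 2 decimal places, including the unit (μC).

Initial: C1(3μF, Q=1μC, V=0.33V), C2(2μF, Q=4μC, V=2.00V), C3(4μF, Q=14μC, V=3.50V), C4(1μF, Q=15μC, V=15.00V), C5(6μF, Q=9μC, V=1.50V)
Op 1: CLOSE 1-2: Q_total=5.00, C_total=5.00, V=1.00; Q1=3.00, Q2=2.00; dissipated=1.667
Op 2: CLOSE 5-4: Q_total=24.00, C_total=7.00, V=3.43; Q5=20.57, Q4=3.43; dissipated=78.107
Op 3: CLOSE 1-3: Q_total=17.00, C_total=7.00, V=2.43; Q1=7.29, Q3=9.71; dissipated=5.357
Op 4: CLOSE 2-1: Q_total=9.29, C_total=5.00, V=1.86; Q2=3.71, Q1=5.57; dissipated=1.224
Op 5: GROUND 4: Q4=0; energy lost=5.878
Final charges: Q1=5.57, Q2=3.71, Q3=9.71, Q4=0.00, Q5=20.57

Answer: 5.57 μC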